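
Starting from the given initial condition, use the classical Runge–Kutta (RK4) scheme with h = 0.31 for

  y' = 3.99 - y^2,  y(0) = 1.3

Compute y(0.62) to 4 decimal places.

1.9216

RK4: k1 = f(x_n, y_n); k2 = f(x_n + h/2, y_n + (h/2)·k1); k3 = f(x_n + h/2, y_n + (h/2)·k2); k4 = f(x_n + h, y_n + h·k3); y_{n+1} = y_n + (h/6)·(k1 + 2k2 + 2k3 + k4).
x=0.000000, y=1.300000:
  k1 = f(0.000000, 1.300000) = 2.300000
  k2 = f(0.155000, 1.656500) = 1.246008
  k3 = f(0.155000, 1.493131) = 1.760559
  k4 = f(0.310000, 1.845773) = 0.583121
  y ← 1.300000 + (0.31/6)·(k1 + 2k2 + 2k3 + k4) = 1.759640
x=0.310000, y=1.759640:
  k1 = f(0.310000, 1.759640) = 0.893668
  k2 = f(0.465000, 1.898158) = 0.386995
  k3 = f(0.465000, 1.819624) = 0.678968
  k4 = f(0.620000, 1.970120) = 0.108627
  y ← 1.759640 + (0.31/6)·(k1 + 2k2 + 2k3 + k4) = 1.921575
y(0.62) ≈ 1.9216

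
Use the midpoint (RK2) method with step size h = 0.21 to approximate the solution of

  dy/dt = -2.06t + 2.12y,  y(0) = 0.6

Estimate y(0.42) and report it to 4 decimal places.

Midpoint: k1 = f(t_n, y_n); k2 = f(t_n + h/2, y_n + (h/2)·k1); y_{n+1} = y_n + h·k2.
t=0.000000, y=0.600000:
  k1 = f(0.000000, 0.600000) = 1.272000
  k2 = f(0.105000, 0.733560) = 1.338847
  y ← 0.600000 + 0.21·1.338847 = 0.881158
t=0.210000, y=0.881158:
  k1 = f(0.210000, 0.881158) = 1.435455
  k2 = f(0.315000, 1.031881) = 1.538687
  y ← 0.881158 + 0.21·1.538687 = 1.204282
y(0.42) ≈ 1.2043

1.2043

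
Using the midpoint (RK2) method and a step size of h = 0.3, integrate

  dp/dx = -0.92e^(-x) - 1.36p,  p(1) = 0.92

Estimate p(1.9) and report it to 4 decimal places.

0.1829

Midpoint: k1 = f(x_n, p_n); k2 = f(x_n + h/2, p_n + (h/2)·k1); p_{n+1} = p_n + h·k2.
x=1.000000, p=0.920000:
  k1 = f(1.000000, 0.920000) = -1.589649
  k2 = f(1.150000, 0.681553) = -1.218217
  p ← 0.920000 + 0.3·(-1.218217) = 0.554535
x=1.300000, p=0.554535:
  k1 = f(1.300000, 0.554535) = -1.004897
  k2 = f(1.450000, 0.403800) = -0.764973
  p ← 0.554535 + 0.3·(-0.764973) = 0.325043
x=1.600000, p=0.325043:
  k1 = f(1.600000, 0.325043) = -0.627803
  k2 = f(1.750000, 0.230872) = -0.473858
  p ← 0.325043 + 0.3·(-0.473858) = 0.182885
p(1.9) ≈ 0.1829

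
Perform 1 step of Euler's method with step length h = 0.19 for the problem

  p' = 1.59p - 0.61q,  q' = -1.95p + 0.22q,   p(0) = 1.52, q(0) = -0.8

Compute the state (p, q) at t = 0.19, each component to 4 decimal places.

Euler on (p,q): p_{n+1} = p_n + h·p', q_{n+1} = q_n + h·q'.
0.000000: (1.520000, -0.800000); f=(2.904800, -3.140000) → (2.071912, -1.396600)
(p(0.19), q(0.19)) ≈ (2.0719, -1.3966)

2.0719, -1.3966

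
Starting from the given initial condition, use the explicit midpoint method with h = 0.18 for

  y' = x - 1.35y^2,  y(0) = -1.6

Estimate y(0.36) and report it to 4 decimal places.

-4.9064

Midpoint: k1 = f(x_n, y_n); k2 = f(x_n + h/2, y_n + (h/2)·k1); y_{n+1} = y_n + h·k2.
x=0.000000, y=-1.600000:
  k1 = f(0.000000, -1.600000) = -3.456000
  k2 = f(0.090000, -1.911040) = -4.840300
  y ← -1.600000 + 0.18·(-4.840300) = -2.471254
x=0.180000, y=-2.471254:
  k1 = f(0.180000, -2.471254) = -8.064580
  k2 = f(0.270000, -3.197066) = -13.528663
  y ← -2.471254 + 0.18·(-13.528663) = -4.906413
y(0.36) ≈ -4.9064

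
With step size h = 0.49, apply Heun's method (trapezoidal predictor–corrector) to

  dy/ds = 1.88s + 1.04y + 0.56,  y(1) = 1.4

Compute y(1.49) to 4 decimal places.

Heun: k1 = f(s_n, y_n); k2 = f(s_n + h, y_n + h·k1); y_{n+1} = y_n + (h/2)·(k1 + k2).
s=1.000000, y=1.400000:
  k1 = f(1.000000, 1.400000) = 3.896000
  k2 = f(1.490000, 3.309040) = 6.802602
  y ← 1.400000 + (0.49/2)·(3.896000 + 6.802602) = 4.021157
y(1.49) ≈ 4.0212

4.0212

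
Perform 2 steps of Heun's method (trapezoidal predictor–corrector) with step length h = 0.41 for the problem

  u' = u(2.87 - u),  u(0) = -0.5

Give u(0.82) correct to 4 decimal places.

Heun: k1 = f(t_n, u_n); k2 = f(t_n + h, u_n + h·k1); u_{n+1} = u_n + (h/2)·(k1 + k2).
t=0.000000, u=-0.500000:
  k1 = f(0.000000, -0.500000) = -1.685000
  k2 = f(0.410000, -1.190850) = -4.835863
  u ← -0.500000 + (0.41/2)·(-1.685000 + (-4.835863)) = -1.836777
t=0.410000, u=-1.836777:
  k1 = f(0.410000, -1.836777) = -8.645299
  k2 = f(0.820000, -5.381350) = -44.403399
  u ← -1.836777 + (0.41/2)·(-8.645299 + (-44.403399)) = -12.711760
u(0.82) ≈ -12.7118

-12.7118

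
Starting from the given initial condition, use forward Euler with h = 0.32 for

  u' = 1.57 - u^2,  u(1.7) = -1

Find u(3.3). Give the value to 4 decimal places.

Euler: u_{n+1} = u_n + h·f(x_n, u_n).
x=1.700000, u=-1.000000: f=0.570000 → u ← -1.000000 + 0.32·0.570000 = -0.817600
x=2.020000, u=-0.817600: f=0.901530 → u ← -0.817600 + 0.32·0.901530 = -0.529110
x=2.340000, u=-0.529110: f=1.290042 → u ← -0.529110 + 0.32·1.290042 = -0.116297
x=2.660000, u=-0.116297: f=1.556475 → u ← -0.116297 + 0.32·1.556475 = 0.381775
x=2.980000, u=0.381775: f=1.424248 → u ← 0.381775 + 0.32·1.424248 = 0.837534
u(3.3) ≈ 0.8375

0.8375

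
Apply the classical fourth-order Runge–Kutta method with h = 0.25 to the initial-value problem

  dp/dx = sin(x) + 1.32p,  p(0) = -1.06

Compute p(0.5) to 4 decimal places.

-1.8961

RK4: k1 = f(x_n, p_n); k2 = f(x_n + h/2, p_n + (h/2)·k1); k3 = f(x_n + h/2, p_n + (h/2)·k2); k4 = f(x_n + h, p_n + h·k3); p_{n+1} = p_n + (h/6)·(k1 + 2k2 + 2k3 + k4).
x=0.000000, p=-1.060000:
  k1 = f(0.000000, -1.060000) = -1.399200
  k2 = f(0.125000, -1.234900) = -1.505393
  k3 = f(0.125000, -1.248174) = -1.522915
  k4 = f(0.250000, -1.440729) = -1.654358
  p ← -1.060000 + (0.25/6)·(k1 + 2k2 + 2k3 + k4) = -1.439591
x=0.250000, p=-1.439591:
  k1 = f(0.250000, -1.439591) = -1.652856
  k2 = f(0.375000, -1.646198) = -1.806708
  k3 = f(0.375000, -1.665429) = -1.832094
  k4 = f(0.500000, -1.897614) = -2.025425
  p ← -1.439591 + (0.25/6)·(k1 + 2k2 + 2k3 + k4) = -1.896086
p(0.5) ≈ -1.8961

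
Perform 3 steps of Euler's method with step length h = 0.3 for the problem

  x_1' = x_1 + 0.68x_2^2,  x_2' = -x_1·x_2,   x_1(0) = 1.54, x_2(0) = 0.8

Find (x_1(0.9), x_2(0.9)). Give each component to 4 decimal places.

3.6581, 0.0243

Euler on (x_1,x_2): x_1_{n+1} = x_1_n + h·x_1', x_2_{n+1} = x_2_n + h·x_2'.
0.000000: (1.540000, 0.800000); f=(1.975200, -1.232000) → (2.132560, 0.430400)
0.300000: (2.132560, 0.430400); f=(2.258526, -0.917854) → (2.810118, 0.155044)
0.600000: (2.810118, 0.155044); f=(2.826464, -0.435691) → (3.658057, 0.024336)
(x_1(0.9), x_2(0.9)) ≈ (3.6581, 0.0243)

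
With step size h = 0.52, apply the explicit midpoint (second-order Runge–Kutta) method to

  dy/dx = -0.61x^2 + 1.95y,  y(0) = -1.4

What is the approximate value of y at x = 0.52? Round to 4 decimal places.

Midpoint: k1 = f(x_n, y_n); k2 = f(x_n + h/2, y_n + (h/2)·k1); y_{n+1} = y_n + h·k2.
x=0.000000, y=-1.400000:
  k1 = f(0.000000, -1.400000) = -2.730000
  k2 = f(0.260000, -2.109800) = -4.155346
  y ← -1.400000 + 0.52·(-4.155346) = -3.560780
y(0.52) ≈ -3.5608

-3.5608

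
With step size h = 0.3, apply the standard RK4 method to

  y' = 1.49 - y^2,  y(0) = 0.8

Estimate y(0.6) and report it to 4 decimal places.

1.1082

RK4: k1 = f(x_n, y_n); k2 = f(x_n + h/2, y_n + (h/2)·k1); k3 = f(x_n + h/2, y_n + (h/2)·k2); k4 = f(x_n + h, y_n + h·k3); y_{n+1} = y_n + (h/6)·(k1 + 2k2 + 2k3 + k4).
x=0.000000, y=0.800000:
  k1 = f(0.000000, 0.800000) = 0.850000
  k2 = f(0.150000, 0.927500) = 0.629744
  k3 = f(0.150000, 0.894462) = 0.689939
  k4 = f(0.300000, 1.006982) = 0.475988
  y ← 0.800000 + (0.3/6)·(k1 + 2k2 + 2k3 + k4) = 0.998268
x=0.300000, y=0.998268:
  k1 = f(0.300000, 0.998268) = 0.493462
  k2 = f(0.450000, 1.072287) = 0.340201
  k3 = f(0.450000, 1.049298) = 0.388974
  k4 = f(0.600000, 1.114960) = 0.246864
  y ← 0.998268 + (0.3/6)·(k1 + 2k2 + 2k3 + k4) = 1.108201
y(0.6) ≈ 1.1082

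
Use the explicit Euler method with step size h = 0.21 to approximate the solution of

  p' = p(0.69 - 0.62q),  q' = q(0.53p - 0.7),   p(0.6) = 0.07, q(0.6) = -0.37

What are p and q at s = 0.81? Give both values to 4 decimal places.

0.0835, -0.3185

Euler on (p,q): p_{n+1} = p_n + h·p', q_{n+1} = q_n + h·q'.
0.600000: (0.070000, -0.370000); f=(0.064358, 0.245273) → (0.083515, -0.318493)
(p(0.81), q(0.81)) ≈ (0.0835, -0.3185)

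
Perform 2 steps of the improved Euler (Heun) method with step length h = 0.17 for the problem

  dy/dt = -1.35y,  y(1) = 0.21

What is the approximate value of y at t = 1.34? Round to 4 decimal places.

Heun: k1 = f(t_n, y_n); k2 = f(t_n + h, y_n + h·k1); y_{n+1} = y_n + (h/2)·(k1 + k2).
t=1.000000, y=0.210000:
  k1 = f(1.000000, 0.210000) = -0.283500
  k2 = f(1.170000, 0.161805) = -0.218437
  y ← 0.210000 + (0.17/2)·(-0.283500 + (-0.218437)) = 0.167335
t=1.170000, y=0.167335:
  k1 = f(1.170000, 0.167335) = -0.225903
  k2 = f(1.340000, 0.128932) = -0.174058
  y ← 0.167335 + (0.17/2)·(-0.225903 + (-0.174058)) = 0.133339
y(1.34) ≈ 0.1333

0.1333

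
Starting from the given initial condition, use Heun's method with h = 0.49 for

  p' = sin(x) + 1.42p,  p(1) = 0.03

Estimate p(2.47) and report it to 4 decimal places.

Heun: k1 = f(x_n, p_n); k2 = f(x_n + h, p_n + h·k1); p_{n+1} = p_n + (h/2)·(k1 + k2).
x=1.000000, p=0.030000:
  k1 = f(1.000000, 0.030000) = 0.884071
  k2 = f(1.490000, 0.463195) = 1.654474
  p ← 0.030000 + (0.49/2)·(0.884071 + 1.654474) = 0.651944
x=1.490000, p=0.651944:
  k1 = f(1.490000, 0.651944) = 1.922498
  k2 = f(1.980000, 1.593967) = 3.180872
  p ← 0.651944 + (0.49/2)·(1.922498 + 3.180872) = 1.902269
x=1.980000, p=1.902269:
  k1 = f(1.980000, 1.902269) = 3.618660
  k2 = f(2.470000, 3.675413) = 5.841319
  p ← 1.902269 + (0.49/2)·(3.618660 + 5.841319) = 4.219964
p(2.47) ≈ 4.2200

4.2200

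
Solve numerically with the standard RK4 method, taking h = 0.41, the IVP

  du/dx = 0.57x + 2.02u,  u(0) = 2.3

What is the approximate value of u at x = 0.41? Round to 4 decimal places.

RK4: k1 = f(x_n, u_n); k2 = f(x_n + h/2, u_n + (h/2)·k1); k3 = f(x_n + h/2, u_n + (h/2)·k2); k4 = f(x_n + h, u_n + h·k3); u_{n+1} = u_n + (h/6)·(k1 + 2k2 + 2k3 + k4).
x=0.000000, u=2.300000:
  k1 = f(0.000000, 2.300000) = 4.646000
  k2 = f(0.205000, 3.252430) = 6.686759
  k3 = f(0.205000, 3.670786) = 7.531837
  k4 = f(0.410000, 5.388053) = 11.117567
  u ← 2.300000 + (0.41/6)·(k1 + 2k2 + 2k3 + k4) = 5.320385
u(0.41) ≈ 5.3204

5.3204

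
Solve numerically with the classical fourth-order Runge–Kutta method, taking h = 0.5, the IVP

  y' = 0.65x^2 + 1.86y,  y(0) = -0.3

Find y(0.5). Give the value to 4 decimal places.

RK4: k1 = f(x_n, y_n); k2 = f(x_n + h/2, y_n + (h/2)·k1); k3 = f(x_n + h/2, y_n + (h/2)·k2); k4 = f(x_n + h, y_n + h·k3); y_{n+1} = y_n + (h/6)·(k1 + 2k2 + 2k3 + k4).
x=0.000000, y=-0.300000:
  k1 = f(0.000000, -0.300000) = -0.558000
  k2 = f(0.250000, -0.439500) = -0.776845
  k3 = f(0.250000, -0.494211) = -0.878608
  k4 = f(0.500000, -0.739304) = -1.212605
  y ← -0.300000 + (0.5/6)·(k1 + 2k2 + 2k3 + k4) = -0.723459
y(0.5) ≈ -0.7235

-0.7235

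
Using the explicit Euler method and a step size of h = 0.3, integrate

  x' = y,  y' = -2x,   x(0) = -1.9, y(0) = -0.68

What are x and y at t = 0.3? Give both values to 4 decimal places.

Euler on (x,y): x_{n+1} = x_n + h·x', y_{n+1} = y_n + h·y'.
0.000000: (-1.900000, -0.680000); f=(-0.680000, 3.800000) → (-2.104000, 0.460000)
(x(0.3), y(0.3)) ≈ (-2.1040, 0.4600)

-2.1040, 0.4600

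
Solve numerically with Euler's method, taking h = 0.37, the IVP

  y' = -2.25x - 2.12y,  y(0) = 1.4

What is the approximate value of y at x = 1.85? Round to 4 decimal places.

Euler: y_{n+1} = y_n + h·f(x_n, y_n).
x=0.000000, y=1.400000: f=-2.968000 → y ← 1.400000 + 0.37·(-2.968000) = 0.301840
x=0.370000, y=0.301840: f=-1.472401 → y ← 0.301840 + 0.37·(-1.472401) = -0.242948
x=0.740000, y=-0.242948: f=-1.149950 → y ← -0.242948 + 0.37·(-1.149950) = -0.668430
x=1.110000, y=-0.668430: f=-1.080429 → y ← -0.668430 + 0.37·(-1.080429) = -1.068188
x=1.480000, y=-1.068188: f=-1.065441 → y ← -1.068188 + 0.37·(-1.065441) = -1.462401
y(1.85) ≈ -1.4624

-1.4624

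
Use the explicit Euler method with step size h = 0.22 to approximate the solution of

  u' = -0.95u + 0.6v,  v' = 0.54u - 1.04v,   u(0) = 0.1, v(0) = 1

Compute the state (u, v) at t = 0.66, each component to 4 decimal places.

Euler on (u,v): u_{n+1} = u_n + h·u', v_{n+1} = v_n + h·v'.
0.000000: (0.100000, 1.000000); f=(0.505000, -0.986000) → (0.211100, 0.783080)
0.220000: (0.211100, 0.783080); f=(0.269303, -0.700409) → (0.270347, 0.628990)
0.440000: (0.270347, 0.628990); f=(0.120565, -0.508162) → (0.296871, 0.517194)
(u(0.66), v(0.66)) ≈ (0.2969, 0.5172)

0.2969, 0.5172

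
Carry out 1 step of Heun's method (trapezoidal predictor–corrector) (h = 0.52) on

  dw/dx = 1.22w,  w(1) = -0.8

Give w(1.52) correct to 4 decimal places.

-1.4685

Heun: k1 = f(x_n, w_n); k2 = f(x_n + h, w_n + h·k1); w_{n+1} = w_n + (h/2)·(k1 + k2).
x=1.000000, w=-0.800000:
  k1 = f(1.000000, -0.800000) = -0.976000
  k2 = f(1.520000, -1.307520) = -1.595174
  w ← -0.800000 + (0.52/2)·(-0.976000 + (-1.595174)) = -1.468505
w(1.52) ≈ -1.4685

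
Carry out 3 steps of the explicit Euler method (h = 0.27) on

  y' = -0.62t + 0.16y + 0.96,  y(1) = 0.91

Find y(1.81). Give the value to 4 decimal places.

Euler: y_{n+1} = y_n + h·f(t_n, y_n).
t=1.000000, y=0.910000: f=0.485600 → y ← 0.910000 + 0.27·0.485600 = 1.041112
t=1.270000, y=1.041112: f=0.339178 → y ← 1.041112 + 0.27·0.339178 = 1.132690
t=1.540000, y=1.132690: f=0.186430 → y ← 1.132690 + 0.27·0.186430 = 1.183026
y(1.81) ≈ 1.1830

1.1830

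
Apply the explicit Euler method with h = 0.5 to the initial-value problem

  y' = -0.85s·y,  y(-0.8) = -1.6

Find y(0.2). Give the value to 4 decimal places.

Euler: y_{n+1} = y_n + h·f(s_n, y_n).
s=-0.800000, y=-1.600000: f=-1.088000 → y ← -1.600000 + 0.5·(-1.088000) = -2.144000
s=-0.300000, y=-2.144000: f=-0.546720 → y ← -2.144000 + 0.5·(-0.546720) = -2.417360
y(0.2) ≈ -2.4174

-2.4174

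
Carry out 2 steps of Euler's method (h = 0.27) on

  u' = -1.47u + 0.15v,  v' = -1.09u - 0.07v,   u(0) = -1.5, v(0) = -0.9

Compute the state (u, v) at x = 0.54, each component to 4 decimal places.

-0.5855, -0.1562

Euler on (u,v): u_{n+1} = u_n + h·u', v_{n+1} = v_n + h·v'.
0.000000: (-1.500000, -0.900000); f=(2.070000, 1.698000) → (-0.941100, -0.441540)
0.270000: (-0.941100, -0.441540); f=(1.317186, 1.056707) → (-0.585460, -0.156229)
(u(0.54), v(0.54)) ≈ (-0.5855, -0.1562)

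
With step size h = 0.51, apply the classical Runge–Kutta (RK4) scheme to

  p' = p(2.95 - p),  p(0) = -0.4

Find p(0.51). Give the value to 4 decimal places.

-3.0088

RK4: k1 = f(x_n, p_n); k2 = f(x_n + h/2, p_n + (h/2)·k1); k3 = f(x_n + h/2, p_n + (h/2)·k2); k4 = f(x_n + h, p_n + h·k3); p_{n+1} = p_n + (h/6)·(k1 + 2k2 + 2k3 + k4).
x=0.000000, p=-0.400000:
  k1 = f(0.000000, -0.400000) = -1.340000
  k2 = f(0.255000, -0.741700) = -2.738134
  k3 = f(0.255000, -1.098224) = -4.445857
  k4 = f(0.510000, -2.667387) = -14.983748
  p ← -0.400000 + (0.51/6)·(k1 + 2k2 + 2k3 + k4) = -3.008797
p(0.51) ≈ -3.0088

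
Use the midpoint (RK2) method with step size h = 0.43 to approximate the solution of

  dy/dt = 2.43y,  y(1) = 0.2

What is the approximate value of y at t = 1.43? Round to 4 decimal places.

0.5182

Midpoint: k1 = f(t_n, y_n); k2 = f(t_n + h/2, y_n + (h/2)·k1); y_{n+1} = y_n + h·k2.
t=1.000000, y=0.200000:
  k1 = f(1.000000, 0.200000) = 0.486000
  k2 = f(1.215000, 0.304490) = 0.739911
  y ← 0.200000 + 0.43·0.739911 = 0.518162
y(1.43) ≈ 0.5182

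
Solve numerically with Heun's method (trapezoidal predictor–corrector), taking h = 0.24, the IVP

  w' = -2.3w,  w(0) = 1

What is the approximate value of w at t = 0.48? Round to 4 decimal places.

0.3604

Heun: k1 = f(t_n, w_n); k2 = f(t_n + h, w_n + h·k1); w_{n+1} = w_n + (h/2)·(k1 + k2).
t=0.000000, w=1.000000:
  k1 = f(0.000000, 1.000000) = -2.300000
  k2 = f(0.240000, 0.448000) = -1.030400
  w ← 1.000000 + (0.24/2)·(-2.300000 + (-1.030400)) = 0.600352
t=0.240000, w=0.600352:
  k1 = f(0.240000, 0.600352) = -1.380810
  k2 = f(0.480000, 0.268958) = -0.618603
  w ← 0.600352 + (0.24/2)·(-1.380810 + (-0.618603)) = 0.360423
w(0.48) ≈ 0.3604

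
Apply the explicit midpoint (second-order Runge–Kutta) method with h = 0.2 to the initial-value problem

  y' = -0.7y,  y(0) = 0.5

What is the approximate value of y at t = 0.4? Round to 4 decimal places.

Midpoint: k1 = f(t_n, y_n); k2 = f(t_n + h/2, y_n + (h/2)·k1); y_{n+1} = y_n + h·k2.
t=0.000000, y=0.500000:
  k1 = f(0.000000, 0.500000) = -0.350000
  k2 = f(0.100000, 0.465000) = -0.325500
  y ← 0.500000 + 0.2·(-0.325500) = 0.434900
t=0.200000, y=0.434900:
  k1 = f(0.200000, 0.434900) = -0.304430
  k2 = f(0.300000, 0.404457) = -0.283120
  y ← 0.434900 + 0.2·(-0.283120) = 0.378276
y(0.4) ≈ 0.3783

0.3783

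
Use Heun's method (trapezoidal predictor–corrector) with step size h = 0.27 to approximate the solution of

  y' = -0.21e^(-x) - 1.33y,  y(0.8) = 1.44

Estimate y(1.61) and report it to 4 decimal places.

Heun: k1 = f(x_n, y_n); k2 = f(x_n + h, y_n + h·k1); y_{n+1} = y_n + (h/2)·(k1 + k2).
x=0.800000, y=1.440000:
  k1 = f(0.800000, 1.440000) = -2.009559
  k2 = f(1.070000, 0.897419) = -1.265599
  y ← 1.440000 + (0.27/2)·(-2.009559 + (-1.265599)) = 0.997854
x=1.070000, y=0.997854:
  k1 = f(1.070000, 0.997854) = -1.399177
  k2 = f(1.340000, 0.620076) = -0.879688
  y ← 0.997854 + (0.27/2)·(-1.399177 + (-0.879688)) = 0.690207
x=1.340000, y=0.690207:
  k1 = f(1.340000, 0.690207) = -0.972963
  k2 = f(1.610000, 0.427507) = -0.610561
  y ← 0.690207 + (0.27/2)·(-0.972963 + (-0.610561)) = 0.476431
y(1.61) ≈ 0.4764

0.4764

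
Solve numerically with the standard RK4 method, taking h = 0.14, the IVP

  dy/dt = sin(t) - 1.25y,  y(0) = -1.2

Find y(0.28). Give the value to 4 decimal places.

RK4: k1 = f(t_n, y_n); k2 = f(t_n + h/2, y_n + (h/2)·k1); k3 = f(t_n + h/2, y_n + (h/2)·k2); k4 = f(t_n + h, y_n + h·k3); y_{n+1} = y_n + (h/6)·(k1 + 2k2 + 2k3 + k4).
t=0.000000, y=-1.200000:
  k1 = f(0.000000, -1.200000) = 1.500000
  k2 = f(0.070000, -1.095000) = 1.438693
  k3 = f(0.070000, -1.099292) = 1.444057
  k4 = f(0.140000, -0.997832) = 1.386833
  y ← -1.200000 + (0.14/6)·(k1 + 2k2 + 2k3 + k4) = -0.998112
t=0.140000, y=-0.998112:
  k1 = f(0.140000, -0.998112) = 1.387183
  k2 = f(0.210000, -0.901009) = 1.334722
  k3 = f(0.210000, -0.904682) = 1.339312
  k4 = f(0.280000, -0.810609) = 1.289616
  y ← -0.998112 + (0.14/6)·(k1 + 2k2 + 2k3 + k4) = -0.810865
y(0.28) ≈ -0.8109

-0.8109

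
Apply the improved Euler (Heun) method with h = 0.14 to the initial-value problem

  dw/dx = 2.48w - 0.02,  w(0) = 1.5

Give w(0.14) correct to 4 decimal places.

Heun: k1 = f(x_n, w_n); k2 = f(x_n + h, w_n + h·k1); w_{n+1} = w_n + (h/2)·(k1 + k2).
x=0.000000, w=1.500000:
  k1 = f(0.000000, 1.500000) = 3.700000
  k2 = f(0.140000, 2.018000) = 4.984640
  w ← 1.500000 + (0.14/2)·(3.700000 + 4.984640) = 2.107925
w(0.14) ≈ 2.1079

2.1079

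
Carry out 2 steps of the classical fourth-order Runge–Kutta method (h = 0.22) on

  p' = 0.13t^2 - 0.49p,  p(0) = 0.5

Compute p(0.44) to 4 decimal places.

RK4: k1 = f(t_n, p_n); k2 = f(t_n + h/2, p_n + (h/2)·k1); k3 = f(t_n + h/2, p_n + (h/2)·k2); k4 = f(t_n + h, p_n + h·k3); p_{n+1} = p_n + (h/6)·(k1 + 2k2 + 2k3 + k4).
t=0.000000, p=0.500000:
  k1 = f(0.000000, 0.500000) = -0.245000
  k2 = f(0.110000, 0.473050) = -0.230222
  k3 = f(0.110000, 0.474676) = -0.231018
  k4 = f(0.220000, 0.449176) = -0.213804
  p ← 0.500000 + (0.22/6)·(k1 + 2k2 + 2k3 + k4) = 0.449353
t=0.220000, p=0.449353:
  k1 = f(0.220000, 0.449353) = -0.213891
  k2 = f(0.330000, 0.425825) = -0.194497
  k3 = f(0.330000, 0.427958) = -0.195543
  k4 = f(0.440000, 0.406334) = -0.173935
  p ← 0.449353 + (0.22/6)·(k1 + 2k2 + 2k3 + k4) = 0.406530
p(0.44) ≈ 0.4065

0.4065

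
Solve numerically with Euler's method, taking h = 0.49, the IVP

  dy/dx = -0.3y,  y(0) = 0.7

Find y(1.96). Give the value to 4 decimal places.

0.3706

Euler: y_{n+1} = y_n + h·f(x_n, y_n).
x=0.000000, y=0.700000: f=-0.210000 → y ← 0.700000 + 0.49·(-0.210000) = 0.597100
x=0.490000, y=0.597100: f=-0.179130 → y ← 0.597100 + 0.49·(-0.179130) = 0.509326
x=0.980000, y=0.509326: f=-0.152798 → y ← 0.509326 + 0.49·(-0.152798) = 0.434455
x=1.470000, y=0.434455: f=-0.130337 → y ← 0.434455 + 0.49·(-0.130337) = 0.370590
y(1.96) ≈ 0.3706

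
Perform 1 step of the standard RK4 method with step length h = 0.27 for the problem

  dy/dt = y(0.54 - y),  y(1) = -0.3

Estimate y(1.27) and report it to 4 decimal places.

RK4: k1 = f(t_n, y_n); k2 = f(t_n + h/2, y_n + (h/2)·k1); k3 = f(t_n + h/2, y_n + (h/2)·k2); k4 = f(t_n + h, y_n + h·k3); y_{n+1} = y_n + (h/6)·(k1 + 2k2 + 2k3 + k4).
t=1.000000, y=-0.300000:
  k1 = f(1.000000, -0.300000) = -0.252000
  k2 = f(1.135000, -0.334020) = -0.291940
  k3 = f(1.135000, -0.339412) = -0.298483
  k4 = f(1.270000, -0.380590) = -0.350368
  y ← -0.300000 + (0.27/6)·(k1 + 2k2 + 2k3 + k4) = -0.380245
y(1.27) ≈ -0.3802

-0.3802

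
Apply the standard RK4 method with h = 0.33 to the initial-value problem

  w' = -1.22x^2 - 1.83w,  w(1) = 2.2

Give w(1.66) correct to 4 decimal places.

RK4: k1 = f(x_n, w_n); k2 = f(x_n + h/2, w_n + (h/2)·k1); k3 = f(x_n + h/2, w_n + (h/2)·k2); k4 = f(x_n + h, w_n + h·k3); w_{n+1} = w_n + (h/6)·(k1 + 2k2 + 2k3 + k4).
x=1.000000, w=2.200000:
  k1 = f(1.000000, 2.200000) = -5.246000
  k2 = f(1.165000, 1.334410) = -4.097785
  k3 = f(1.165000, 1.523866) = -4.444488
  k4 = f(1.330000, 0.733319) = -3.500031
  w ← 2.200000 + (0.33/6)·(k1 + 2k2 + 2k3 + k4) = 0.779318
x=1.330000, w=0.779318:
  k1 = f(1.330000, 0.779318) = -3.584210
  k2 = f(1.495000, 0.187924) = -3.070631
  k3 = f(1.495000, 0.272664) = -3.225706
  k4 = f(1.660000, -0.285165) = -2.839981
  w ← 0.779318 + (0.33/6)·(k1 + 2k2 + 2k3 + k4) = -0.266609
w(1.66) ≈ -0.2666

-0.2666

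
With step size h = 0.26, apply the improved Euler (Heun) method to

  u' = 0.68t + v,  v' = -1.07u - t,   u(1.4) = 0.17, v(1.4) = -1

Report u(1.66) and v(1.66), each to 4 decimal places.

0.1270, -1.4434

Heun on (u,v): k1 = f(t_n, state_n); k2 = f(t_n + h, state_n + h·k1); state_{n+1} = state_n + (h/2)·(k1 + k2).
1.400000: (0.170000, -1.000000)
  k1 = (-0.048000, -1.581900)
  predictor → (0.157520, -1.411294)
  k2 = (-0.282494, -1.828546)
  → (0.127036, -1.443358)
(u(1.66), v(1.66)) ≈ (0.1270, -1.4434)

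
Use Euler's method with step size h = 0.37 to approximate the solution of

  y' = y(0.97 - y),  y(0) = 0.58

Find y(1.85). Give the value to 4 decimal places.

0.8891

Euler: y_{n+1} = y_n + h·f(x_n, y_n).
x=0.000000, y=0.580000: f=0.226200 → y ← 0.580000 + 0.37·0.226200 = 0.663694
x=0.370000, y=0.663694: f=0.203293 → y ← 0.663694 + 0.37·0.203293 = 0.738913
x=0.740000, y=0.738913: f=0.170753 → y ← 0.738913 + 0.37·0.170753 = 0.802091
x=1.110000, y=0.802091: f=0.134678 → y ← 0.802091 + 0.37·0.134678 = 0.851922
x=1.480000, y=0.851922: f=0.100593 → y ← 0.851922 + 0.37·0.100593 = 0.889142
y(1.85) ≈ 0.8891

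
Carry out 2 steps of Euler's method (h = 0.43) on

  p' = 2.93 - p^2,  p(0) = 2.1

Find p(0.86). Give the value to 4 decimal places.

1.8024

Euler: p_{n+1} = p_n + h·f(x_n, p_n).
x=0.000000, p=2.100000: f=-1.480000 → p ← 2.100000 + 0.43·(-1.480000) = 1.463600
x=0.430000, p=1.463600: f=0.787875 → p ← 1.463600 + 0.43·0.787875 = 1.802386
p(0.86) ≈ 1.8024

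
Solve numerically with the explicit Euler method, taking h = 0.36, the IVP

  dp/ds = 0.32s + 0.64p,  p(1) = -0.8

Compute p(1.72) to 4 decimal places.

-0.9127

Euler: p_{n+1} = p_n + h·f(s_n, p_n).
s=1.000000, p=-0.800000: f=-0.192000 → p ← -0.800000 + 0.36·(-0.192000) = -0.869120
s=1.360000, p=-0.869120: f=-0.121037 → p ← -0.869120 + 0.36·(-0.121037) = -0.912693
p(1.72) ≈ -0.9127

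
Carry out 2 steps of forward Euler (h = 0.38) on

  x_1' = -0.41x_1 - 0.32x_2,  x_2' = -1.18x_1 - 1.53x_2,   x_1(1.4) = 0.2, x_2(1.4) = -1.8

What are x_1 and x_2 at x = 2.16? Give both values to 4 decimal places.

Euler on (x_1,x_2): x_1_{n+1} = x_1_n + h·x_1', x_2_{n+1} = x_2_n + h·x_2'.
1.400000: (0.200000, -1.800000); f=(0.494000, 2.518000) → (0.387720, -0.843160)
1.780000: (0.387720, -0.843160); f=(0.110846, 0.832525) → (0.429841, -0.526800)
(x_1(2.16), x_2(2.16)) ≈ (0.4298, -0.5268)

0.4298, -0.5268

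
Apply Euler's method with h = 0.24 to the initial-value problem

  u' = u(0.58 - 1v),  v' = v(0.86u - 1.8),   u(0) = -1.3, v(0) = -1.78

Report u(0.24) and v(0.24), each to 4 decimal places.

Euler on (u,v): u_{n+1} = u_n + h·u', v_{n+1} = v_n + h·v'.
0.000000: (-1.300000, -1.780000); f=(-3.068000, 5.194040) → (-2.036320, -0.533430)
(u(0.24), v(0.24)) ≈ (-2.0363, -0.5334)

-2.0363, -0.5334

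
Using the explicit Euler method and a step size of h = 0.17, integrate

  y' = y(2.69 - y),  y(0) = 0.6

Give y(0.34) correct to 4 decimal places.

1.0726

Euler: y_{n+1} = y_n + h·f(x_n, y_n).
x=0.000000, y=0.600000: f=1.254000 → y ← 0.600000 + 0.17·1.254000 = 0.813180
x=0.170000, y=0.813180: f=1.526192 → y ← 0.813180 + 0.17·1.526192 = 1.072633
y(0.34) ≈ 1.0726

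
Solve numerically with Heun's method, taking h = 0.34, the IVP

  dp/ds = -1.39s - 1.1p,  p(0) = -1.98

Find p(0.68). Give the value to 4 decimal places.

-1.2259

Heun: k1 = f(s_n, p_n); k2 = f(s_n + h, p_n + h·k1); p_{n+1} = p_n + (h/2)·(k1 + k2).
s=0.000000, p=-1.980000:
  k1 = f(0.000000, -1.980000) = 2.178000
  k2 = f(0.340000, -1.239480) = 0.890828
  p ← -1.980000 + (0.34/2)·(2.178000 + 0.890828) = -1.458299
s=0.340000, p=-1.458299:
  k1 = f(0.340000, -1.458299) = 1.131529
  k2 = f(0.680000, -1.073579) = 0.235737
  p ← -1.458299 + (0.34/2)·(1.131529 + 0.235737) = -1.225864
p(0.68) ≈ -1.2259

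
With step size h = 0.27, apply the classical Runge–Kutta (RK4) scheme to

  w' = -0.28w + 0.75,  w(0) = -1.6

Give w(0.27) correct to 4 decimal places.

-1.2885

RK4: k1 = f(t_n, w_n); k2 = f(t_n + h/2, w_n + (h/2)·k1); k3 = f(t_n + h/2, w_n + (h/2)·k2); k4 = f(t_n + h, w_n + h·k3); w_{n+1} = w_n + (h/6)·(k1 + 2k2 + 2k3 + k4).
t=0.000000, w=-1.600000:
  k1 = f(0.000000, -1.600000) = 1.198000
  k2 = f(0.135000, -1.438270) = 1.152716
  k3 = f(0.135000, -1.444383) = 1.154427
  k4 = f(0.270000, -1.288305) = 1.110725
  w ← -1.600000 + (0.27/6)·(k1 + 2k2 + 2k3 + k4) = -1.288464
w(0.27) ≈ -1.2885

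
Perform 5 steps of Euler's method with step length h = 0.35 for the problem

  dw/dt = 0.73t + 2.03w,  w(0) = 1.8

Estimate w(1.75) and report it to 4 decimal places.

28.1439

Euler: w_{n+1} = w_n + h·f(t_n, w_n).
t=0.000000, w=1.800000: f=3.654000 → w ← 1.800000 + 0.35·3.654000 = 3.078900
t=0.350000, w=3.078900: f=6.505667 → w ← 3.078900 + 0.35·6.505667 = 5.355883
t=0.700000, w=5.355883: f=11.383443 → w ← 5.355883 + 0.35·11.383443 = 9.340089
t=1.050000, w=9.340089: f=19.726880 → w ← 9.340089 + 0.35·19.726880 = 16.244497
t=1.400000, w=16.244497: f=33.998328 → w ← 16.244497 + 0.35·33.998328 = 28.143911
w(1.75) ≈ 28.1439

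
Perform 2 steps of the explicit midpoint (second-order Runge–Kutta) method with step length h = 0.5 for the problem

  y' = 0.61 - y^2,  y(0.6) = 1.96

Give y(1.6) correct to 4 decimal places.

Midpoint: k1 = f(t_n, y_n); k2 = f(t_n + h/2, y_n + (h/2)·k1); y_{n+1} = y_n + h·k2.
t=0.600000, y=1.960000:
  k1 = f(0.600000, 1.960000) = -3.231600
  k2 = f(0.850000, 1.152100) = -0.717334
  y ← 1.960000 + 0.5·(-0.717334) = 1.601333
t=1.100000, y=1.601333:
  k1 = f(1.100000, 1.601333) = -1.954267
  k2 = f(1.350000, 1.112766) = -0.628248
  y ← 1.601333 + 0.5·(-0.628248) = 1.287209
y(1.6) ≈ 1.2872

1.2872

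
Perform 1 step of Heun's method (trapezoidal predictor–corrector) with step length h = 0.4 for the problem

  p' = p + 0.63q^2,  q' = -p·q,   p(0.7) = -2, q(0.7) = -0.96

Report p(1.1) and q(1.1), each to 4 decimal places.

-2.4212, -2.2314

Heun on (p,q): k1 = f(x_n, state_n); k2 = f(x_n + h, state_n + h·k1); state_{n+1} = state_n + (h/2)·(k1 + k2).
0.700000: (-2.000000, -0.960000)
  k1 = (-1.419392, -1.920000)
  predictor → (-2.567757, -1.728000)
  k2 = (-0.686587, -4.437084)
  → (-2.421196, -2.231417)
(p(1.1), q(1.1)) ≈ (-2.4212, -2.2314)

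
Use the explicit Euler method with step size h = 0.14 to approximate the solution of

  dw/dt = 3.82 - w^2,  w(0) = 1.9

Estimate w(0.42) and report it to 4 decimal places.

1.9493

Euler: w_{n+1} = w_n + h·f(t_n, w_n).
t=0.000000, w=1.900000: f=0.210000 → w ← 1.900000 + 0.14·0.210000 = 1.929400
t=0.140000, w=1.929400: f=0.097416 → w ← 1.929400 + 0.14·0.097416 = 1.943038
t=0.280000, w=1.943038: f=0.044603 → w ← 1.943038 + 0.14·0.044603 = 1.949283
w(0.42) ≈ 1.9493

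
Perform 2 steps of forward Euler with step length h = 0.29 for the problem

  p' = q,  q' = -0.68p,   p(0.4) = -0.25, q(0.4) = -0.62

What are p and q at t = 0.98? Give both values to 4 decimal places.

-0.5953, -0.4859

Euler on (p,q): p_{n+1} = p_n + h·p', q_{n+1} = q_n + h·q'.
0.400000: (-0.250000, -0.620000); f=(-0.620000, 0.170000) → (-0.429800, -0.570700)
0.690000: (-0.429800, -0.570700); f=(-0.570700, 0.292264) → (-0.595303, -0.485943)
(p(0.98), q(0.98)) ≈ (-0.5953, -0.4859)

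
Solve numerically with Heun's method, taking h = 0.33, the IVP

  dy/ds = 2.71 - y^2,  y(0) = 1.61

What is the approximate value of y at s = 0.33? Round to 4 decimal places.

Heun: k1 = f(s_n, y_n); k2 = f(s_n + h, y_n + h·k1); y_{n+1} = y_n + (h/2)·(k1 + k2).
s=0.000000, y=1.610000:
  k1 = f(0.000000, 1.610000) = 0.117900
  k2 = f(0.330000, 1.648907) = -0.008894
  y ← 1.610000 + (0.33/2)·(0.117900 + (-0.008894)) = 1.627986
y(0.33) ≈ 1.6280

1.6280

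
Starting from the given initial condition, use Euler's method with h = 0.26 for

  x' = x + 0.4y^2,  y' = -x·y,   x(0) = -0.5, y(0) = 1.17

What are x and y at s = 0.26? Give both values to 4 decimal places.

Euler on (x,y): x_{n+1} = x_n + h·x', y_{n+1} = y_n + h·y'.
0.000000: (-0.500000, 1.170000); f=(0.047560, 0.585000) → (-0.487634, 1.322100)
(x(0.26), y(0.26)) ≈ (-0.4876, 1.3221)

-0.4876, 1.3221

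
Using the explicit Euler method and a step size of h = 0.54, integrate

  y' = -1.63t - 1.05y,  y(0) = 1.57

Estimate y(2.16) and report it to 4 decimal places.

Euler: y_{n+1} = y_n + h·f(t_n, y_n).
t=0.000000, y=1.570000: f=-1.648500 → y ← 1.570000 + 0.54·(-1.648500) = 0.679810
t=0.540000, y=0.679810: f=-1.594000 → y ← 0.679810 + 0.54·(-1.594000) = -0.180950
t=1.080000, y=-0.180950: f=-1.570402 → y ← -0.180950 + 0.54·(-1.570402) = -1.028967
t=1.620000, y=-1.028967: f=-1.560184 → y ← -1.028967 + 0.54·(-1.560184) = -1.871467
y(2.16) ≈ -1.8715

-1.8715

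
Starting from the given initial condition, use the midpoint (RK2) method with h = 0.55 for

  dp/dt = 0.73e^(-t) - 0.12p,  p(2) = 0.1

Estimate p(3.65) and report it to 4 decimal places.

0.1511

Midpoint: k1 = f(t_n, p_n); k2 = f(t_n + h/2, p_n + (h/2)·k1); p_{n+1} = p_n + h·k2.
t=2.000000, p=0.100000:
  k1 = f(2.000000, 0.100000) = 0.086795
  k2 = f(2.275000, 0.123869) = 0.060178
  p ← 0.100000 + 0.55·0.060178 = 0.133098
t=2.550000, p=0.133098:
  k1 = f(2.550000, 0.133098) = 0.041028
  k2 = f(2.825000, 0.144380) = 0.025970
  p ← 0.133098 + 0.55·0.025970 = 0.147381
t=3.100000, p=0.147381:
  k1 = f(3.100000, 0.147381) = 0.015200
  k2 = f(3.375000, 0.151561) = 0.006792
  p ← 0.147381 + 0.55·0.006792 = 0.151117
p(3.65) ≈ 0.1511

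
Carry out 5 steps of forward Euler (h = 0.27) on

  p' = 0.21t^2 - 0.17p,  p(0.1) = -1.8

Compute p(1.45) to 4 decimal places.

-1.2710

Euler: p_{n+1} = p_n + h·f(t_n, p_n).
t=0.100000, p=-1.800000: f=0.308100 → p ← -1.800000 + 0.27·0.308100 = -1.716813
t=0.370000, p=-1.716813: f=0.320607 → p ← -1.716813 + 0.27·0.320607 = -1.630249
t=0.640000, p=-1.630249: f=0.363158 → p ← -1.630249 + 0.27·0.363158 = -1.532196
t=0.910000, p=-1.532196: f=0.434374 → p ← -1.532196 + 0.27·0.434374 = -1.414915
t=1.180000, p=-1.414915: f=0.532940 → p ← -1.414915 + 0.27·0.532940 = -1.271022
p(1.45) ≈ -1.2710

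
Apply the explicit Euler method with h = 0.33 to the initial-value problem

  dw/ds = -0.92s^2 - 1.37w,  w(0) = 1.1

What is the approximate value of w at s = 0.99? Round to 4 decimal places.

0.0306

Euler: w_{n+1} = w_n + h·f(s_n, w_n).
s=0.000000, w=1.100000: f=-1.507000 → w ← 1.100000 + 0.33·(-1.507000) = 0.602690
s=0.330000, w=0.602690: f=-0.925873 → w ← 0.602690 + 0.33·(-0.925873) = 0.297152
s=0.660000, w=0.297152: f=-0.807850 → w ← 0.297152 + 0.33·(-0.807850) = 0.030561
w(0.99) ≈ 0.0306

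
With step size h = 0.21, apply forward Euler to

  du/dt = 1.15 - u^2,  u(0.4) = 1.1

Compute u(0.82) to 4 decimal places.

Euler: u_{n+1} = u_n + h·f(t_n, u_n).
t=0.400000, u=1.100000: f=-0.060000 → u ← 1.100000 + 0.21·(-0.060000) = 1.087400
t=0.610000, u=1.087400: f=-0.032439 → u ← 1.087400 + 0.21·(-0.032439) = 1.080588
u(0.82) ≈ 1.0806

1.0806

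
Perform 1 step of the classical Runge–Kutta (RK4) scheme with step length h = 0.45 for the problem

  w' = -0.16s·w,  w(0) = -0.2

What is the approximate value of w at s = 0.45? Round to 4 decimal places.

-0.1968

RK4: k1 = f(s_n, w_n); k2 = f(s_n + h/2, w_n + (h/2)·k1); k3 = f(s_n + h/2, w_n + (h/2)·k2); k4 = f(s_n + h, w_n + h·k3); w_{n+1} = w_n + (h/6)·(k1 + 2k2 + 2k3 + k4).
s=0.000000, w=-0.200000:
  k1 = f(0.000000, -0.200000) = 0.000000
  k2 = f(0.225000, -0.200000) = 0.007200
  k3 = f(0.225000, -0.198380) = 0.007142
  k4 = f(0.450000, -0.196786) = 0.014169
  w ← -0.200000 + (0.45/6)·(k1 + 2k2 + 2k3 + k4) = -0.196786
w(0.45) ≈ -0.1968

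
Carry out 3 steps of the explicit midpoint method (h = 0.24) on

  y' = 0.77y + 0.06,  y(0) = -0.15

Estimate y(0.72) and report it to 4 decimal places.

-0.2031

Midpoint: k1 = f(t_n, y_n); k2 = f(t_n + h/2, y_n + (h/2)·k1); y_{n+1} = y_n + h·k2.
t=0.000000, y=-0.150000:
  k1 = f(0.000000, -0.150000) = -0.055500
  k2 = f(0.120000, -0.156660) = -0.060628
  y ← -0.150000 + 0.24·(-0.060628) = -0.164551
t=0.240000, y=-0.164551:
  k1 = f(0.240000, -0.164551) = -0.066704
  k2 = f(0.360000, -0.172555) = -0.072868
  y ← -0.164551 + 0.24·(-0.072868) = -0.182039
t=0.480000, y=-0.182039:
  k1 = f(0.480000, -0.182039) = -0.080170
  k2 = f(0.600000, -0.191659) = -0.087578
  y ← -0.182039 + 0.24·(-0.087578) = -0.203058
y(0.72) ≈ -0.2031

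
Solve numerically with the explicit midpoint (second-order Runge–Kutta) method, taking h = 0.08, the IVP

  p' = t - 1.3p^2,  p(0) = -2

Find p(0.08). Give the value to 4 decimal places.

Midpoint: k1 = f(t_n, p_n); k2 = f(t_n + h/2, p_n + (h/2)·k1); p_{n+1} = p_n + h·k2.
t=0.000000, p=-2.000000:
  k1 = f(0.000000, -2.000000) = -5.200000
  k2 = f(0.040000, -2.208000) = -6.297843
  p ← -2.000000 + 0.08·(-6.297843) = -2.503827
p(0.08) ≈ -2.5038

-2.5038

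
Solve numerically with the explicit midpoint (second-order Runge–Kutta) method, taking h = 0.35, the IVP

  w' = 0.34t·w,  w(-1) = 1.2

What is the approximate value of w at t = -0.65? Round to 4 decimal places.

1.0892

Midpoint: k1 = f(t_n, w_n); k2 = f(t_n + h/2, w_n + (h/2)·k1); w_{n+1} = w_n + h·k2.
t=-1.000000, w=1.200000:
  k1 = f(-1.000000, 1.200000) = -0.408000
  k2 = f(-0.825000, 1.128600) = -0.316572
  w ← 1.200000 + 0.35·(-0.316572) = 1.089200
w(-0.65) ≈ 1.0892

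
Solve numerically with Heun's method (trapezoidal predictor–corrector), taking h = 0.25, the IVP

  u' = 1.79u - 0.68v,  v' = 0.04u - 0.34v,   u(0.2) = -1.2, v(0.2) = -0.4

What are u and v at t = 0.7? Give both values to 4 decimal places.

-2.6702, -0.3709

Heun on (u,v): k1 = f(t_n, state_n); k2 = f(t_n + h, state_n + h·k1); state_{n+1} = state_n + (h/2)·(k1 + k2).
0.200000: (-1.200000, -0.400000)
  k1 = (-1.876000, 0.088000)
  predictor → (-1.669000, -0.378000)
  k2 = (-2.730470, 0.061760)
  → (-1.775809, -0.381280)
0.450000: (-1.775809, -0.381280)
  k1 = (-2.919427, 0.058603)
  predictor → (-2.505666, -0.366629)
  k2 = (-4.235833, 0.024427)
  → (-2.670216, -0.370901)
(u(0.7), v(0.7)) ≈ (-2.6702, -0.3709)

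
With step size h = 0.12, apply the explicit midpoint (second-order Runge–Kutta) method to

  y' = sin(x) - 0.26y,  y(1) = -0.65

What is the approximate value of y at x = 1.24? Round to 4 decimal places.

-0.4015

Midpoint: k1 = f(x_n, y_n); k2 = f(x_n + h/2, y_n + (h/2)·k1); y_{n+1} = y_n + h·k2.
x=1.000000, y=-0.650000:
  k1 = f(1.000000, -0.650000) = 1.010471
  k2 = f(1.060000, -0.589372) = 1.025592
  y ← -0.650000 + 0.12·1.025592 = -0.526929
x=1.120000, y=-0.526929:
  k1 = f(1.120000, -0.526929) = 1.037102
  k2 = f(1.180000, -0.464703) = 1.045429
  y ← -0.526929 + 0.12·1.045429 = -0.401477
y(1.24) ≈ -0.4015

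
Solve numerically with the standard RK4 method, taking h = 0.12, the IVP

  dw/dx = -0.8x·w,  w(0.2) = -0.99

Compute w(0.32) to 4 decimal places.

RK4: k1 = f(x_n, w_n); k2 = f(x_n + h/2, w_n + (h/2)·k1); k3 = f(x_n + h/2, w_n + (h/2)·k2); k4 = f(x_n + h, w_n + h·k3); w_{n+1} = w_n + (h/6)·(k1 + 2k2 + 2k3 + k4).
x=0.200000, w=-0.990000:
  k1 = f(0.200000, -0.990000) = 0.158400
  k2 = f(0.260000, -0.980496) = 0.203943
  k3 = f(0.260000, -0.977763) = 0.203375
  k4 = f(0.320000, -0.965595) = 0.247192
  w ← -0.990000 + (0.12/6)·(k1 + 2k2 + 2k3 + k4) = -0.965595
w(0.32) ≈ -0.9656

-0.9656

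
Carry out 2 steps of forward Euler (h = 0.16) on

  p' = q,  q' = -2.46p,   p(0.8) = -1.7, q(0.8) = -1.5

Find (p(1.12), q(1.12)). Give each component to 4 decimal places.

Euler on (p,q): p_{n+1} = p_n + h·p', q_{n+1} = q_n + h·q'.
0.800000: (-1.700000, -1.500000); f=(-1.500000, 4.182000) → (-1.940000, -0.830880)
0.960000: (-1.940000, -0.830880); f=(-0.830880, 4.772400) → (-2.072941, -0.067296)
(p(1.12), q(1.12)) ≈ (-2.0729, -0.0673)

-2.0729, -0.0673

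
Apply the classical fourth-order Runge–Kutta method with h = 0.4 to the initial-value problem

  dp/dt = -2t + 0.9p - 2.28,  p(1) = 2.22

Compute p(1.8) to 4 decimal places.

RK4: k1 = f(t_n, p_n); k2 = f(t_n + h/2, p_n + (h/2)·k1); k3 = f(t_n + h/2, p_n + (h/2)·k2); k4 = f(t_n + h, p_n + h·k3); p_{n+1} = p_n + (h/6)·(k1 + 2k2 + 2k3 + k4).
t=1.000000, p=2.220000:
  k1 = f(1.000000, 2.220000) = -2.282000
  k2 = f(1.200000, 1.763600) = -3.092760
  k3 = f(1.200000, 1.601448) = -3.238697
  k4 = f(1.400000, 0.924521) = -4.247931
  p ← 2.220000 + (0.4/6)·(k1 + 2k2 + 2k3 + k4) = 0.940477
t=1.400000, p=0.940477:
  k1 = f(1.400000, 0.940477) = -4.233571
  k2 = f(1.600000, 0.093763) = -5.395613
  k3 = f(1.600000, -0.138646) = -5.604781
  k4 = f(1.800000, -1.301435) = -7.051292
  p ← 0.940477 + (0.4/6)·(k1 + 2k2 + 2k3 + k4) = -1.278566
p(1.8) ≈ -1.2786

-1.2786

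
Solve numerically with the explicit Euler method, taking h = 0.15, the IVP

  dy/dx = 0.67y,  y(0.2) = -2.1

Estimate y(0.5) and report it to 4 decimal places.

Euler: y_{n+1} = y_n + h·f(x_n, y_n).
x=0.200000, y=-2.100000: f=-1.407000 → y ← -2.100000 + 0.15·(-1.407000) = -2.311050
x=0.350000, y=-2.311050: f=-1.548404 → y ← -2.311050 + 0.15·(-1.548404) = -2.543311
y(0.5) ≈ -2.5433

-2.5433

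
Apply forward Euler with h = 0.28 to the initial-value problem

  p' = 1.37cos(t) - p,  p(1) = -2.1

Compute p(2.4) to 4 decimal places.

-0.5811

Euler: p_{n+1} = p_n + h·f(t_n, p_n).
t=1.000000, p=-2.100000: f=2.840214 → p ← -2.100000 + 0.28·2.840214 = -1.304740
t=1.280000, p=-1.304740: f=1.697540 → p ← -1.304740 + 0.28·1.697540 = -0.829429
t=1.560000, p=-0.829429: f=0.844220 → p ← -0.829429 + 0.28·0.844220 = -0.593047
t=1.840000, p=-0.593047: f=0.228677 → p ← -0.593047 + 0.28·0.228677 = -0.529018
t=2.120000, p=-0.529018: f=-0.186133 → p ← -0.529018 + 0.28·(-0.186133) = -0.581135
p(2.4) ≈ -0.5811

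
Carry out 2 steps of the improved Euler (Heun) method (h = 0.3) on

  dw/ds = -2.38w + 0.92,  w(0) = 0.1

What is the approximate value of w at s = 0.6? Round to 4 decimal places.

0.3027

Heun: k1 = f(s_n, w_n); k2 = f(s_n + h, w_n + h·k1); w_{n+1} = w_n + (h/2)·(k1 + k2).
s=0.000000, w=0.100000:
  k1 = f(0.000000, 0.100000) = 0.682000
  k2 = f(0.300000, 0.304600) = 0.195052
  w ← 0.100000 + (0.3/2)·(0.682000 + 0.195052) = 0.231558
s=0.300000, w=0.231558:
  k1 = f(0.300000, 0.231558) = 0.368892
  k2 = f(0.600000, 0.342226) = 0.105503
  w ← 0.231558 + (0.3/2)·(0.368892 + 0.105503) = 0.302717
w(0.6) ≈ 0.3027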